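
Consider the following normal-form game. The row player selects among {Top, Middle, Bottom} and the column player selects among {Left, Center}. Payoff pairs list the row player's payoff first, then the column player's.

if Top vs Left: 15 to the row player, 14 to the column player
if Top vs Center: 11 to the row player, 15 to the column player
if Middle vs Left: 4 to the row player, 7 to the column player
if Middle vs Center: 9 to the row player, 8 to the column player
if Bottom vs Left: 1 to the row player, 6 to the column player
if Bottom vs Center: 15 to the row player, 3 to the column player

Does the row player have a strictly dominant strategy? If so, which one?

No strictly dominant strategy

A strategy is strictly dominant if it gives the row player a strictly higher payoff than every other strategy, against every choice by the opponent.
Top is not dominant: against Center, Bottom gives 15 > 11.
Middle is not dominant: against Left, Top gives 15 > 4.
Bottom is not dominant: against Left, Top gives 15 > 1.
No single strategy is best against every opponent action.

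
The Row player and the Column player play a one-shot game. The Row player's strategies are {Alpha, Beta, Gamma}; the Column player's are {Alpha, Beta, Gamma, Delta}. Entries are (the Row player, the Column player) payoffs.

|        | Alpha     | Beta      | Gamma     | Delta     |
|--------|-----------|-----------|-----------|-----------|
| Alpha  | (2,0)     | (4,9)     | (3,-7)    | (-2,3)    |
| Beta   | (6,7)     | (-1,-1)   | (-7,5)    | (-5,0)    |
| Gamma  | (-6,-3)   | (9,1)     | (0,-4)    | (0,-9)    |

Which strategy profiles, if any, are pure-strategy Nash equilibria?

Check mutual best responses: a cell is a NE iff neither player can gain by unilaterally deviating.
The Row player's best responses — vs Alpha: Beta (payoff 6); vs Beta: Gamma (payoff 9); vs Gamma: Alpha (payoff 3); vs Delta: Gamma (payoff 0).
The Column player's best responses — vs Alpha: Beta (payoff 9); vs Beta: Alpha (payoff 7); vs Gamma: Beta (payoff 1).
Mutual best responses occur at (Beta, Alpha) and (Gamma, Beta); at each, neither player gains by switching.

(Beta, Alpha) and (Gamma, Beta)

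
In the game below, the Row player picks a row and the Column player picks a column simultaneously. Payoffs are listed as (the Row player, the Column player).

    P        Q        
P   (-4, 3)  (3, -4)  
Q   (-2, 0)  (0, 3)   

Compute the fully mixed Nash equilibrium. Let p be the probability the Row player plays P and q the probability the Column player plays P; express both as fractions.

Each player's mixing probability is pinned down by making the *other* player indifferent.
The Column player indifferent between P and Q: p·3 + (1−p)·0 = p·(-4) + (1−p)·3 ⟹ 0 + 3p = 3 + (-7)p ⟹ p = 3/10.
The Row player indifferent between P and Q: q·(-4) + (1−q)·3 = q·(-2) + (1−q)·0 ⟹ 3 + (-7)q = 0 + (-2)q ⟹ q = 3/5.

p = 3/10, q = 3/5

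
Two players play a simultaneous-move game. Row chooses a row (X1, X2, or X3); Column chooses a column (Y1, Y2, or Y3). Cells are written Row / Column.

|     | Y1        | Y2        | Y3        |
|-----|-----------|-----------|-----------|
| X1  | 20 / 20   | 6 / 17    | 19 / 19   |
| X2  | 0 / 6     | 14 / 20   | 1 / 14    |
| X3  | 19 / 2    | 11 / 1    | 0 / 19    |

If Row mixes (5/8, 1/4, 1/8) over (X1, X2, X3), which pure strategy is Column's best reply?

Compute Column's expected payoff from each pure strategy against the given mix.
Y1: (5/8)·20 + (1/4)·6 + (1/8)·2 = 57/4
Y2: (5/8)·17 + (1/4)·20 + (1/8)·1 = 63/4
Y3: (5/8)·19 + (1/4)·14 + (1/8)·19 = 71/4
Highest expected payoff is 71/4, from Y3.

Y3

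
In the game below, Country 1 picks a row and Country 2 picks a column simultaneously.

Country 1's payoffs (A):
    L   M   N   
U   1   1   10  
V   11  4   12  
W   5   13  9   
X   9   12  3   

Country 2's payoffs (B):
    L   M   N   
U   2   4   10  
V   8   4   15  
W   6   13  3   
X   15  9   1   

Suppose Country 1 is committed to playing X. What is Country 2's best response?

With Country 1 fixed at X, Country 2's payoffs are: L → 15, M → 9, N → 1.
The maximum is 15, achieved by L.

L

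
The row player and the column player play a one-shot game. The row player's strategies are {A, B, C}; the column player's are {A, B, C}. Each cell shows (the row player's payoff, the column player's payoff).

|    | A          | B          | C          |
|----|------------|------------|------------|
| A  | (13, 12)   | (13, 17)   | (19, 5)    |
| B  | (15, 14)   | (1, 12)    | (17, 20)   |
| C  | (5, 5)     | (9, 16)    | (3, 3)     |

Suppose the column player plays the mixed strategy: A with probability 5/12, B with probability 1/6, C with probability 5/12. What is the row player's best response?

A

The row player's best reply maximizes expected payoff against the mix.
A: (5/12)·13 + (1/6)·13 + (5/12)·19 = 31/2
B: (5/12)·15 + (1/6)·1 + (5/12)·17 = 27/2
C: (5/12)·5 + (1/6)·9 + (5/12)·3 = 29/6
Highest expected payoff is 31/2, from A.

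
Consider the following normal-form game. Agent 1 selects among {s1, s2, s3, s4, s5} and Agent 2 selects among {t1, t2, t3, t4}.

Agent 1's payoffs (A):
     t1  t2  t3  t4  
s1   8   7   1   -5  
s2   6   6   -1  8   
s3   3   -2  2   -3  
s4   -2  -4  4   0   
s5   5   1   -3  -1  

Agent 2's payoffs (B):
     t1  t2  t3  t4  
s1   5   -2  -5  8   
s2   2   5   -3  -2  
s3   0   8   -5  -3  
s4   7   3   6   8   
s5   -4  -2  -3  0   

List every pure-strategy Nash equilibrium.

A profile is a Nash equilibrium when each player is best-responding to the other.
Agent 1's best responses — vs t1: s1 (payoff 8); vs t2: s1 (payoff 7); vs t3: s4 (payoff 4); vs t4: s2 (payoff 8).
Agent 2's best responses — vs s1: t4 (payoff 8); vs s2: t2 (payoff 5); vs s3: t2 (payoff 8); vs s4: t4 (payoff 8); vs s5: t4 (payoff 0).
No cell has both players best-responding. For instance, Agent 1's best reply to t4 is s2, but against s2 Agent 2 prefers t2 over t4.

None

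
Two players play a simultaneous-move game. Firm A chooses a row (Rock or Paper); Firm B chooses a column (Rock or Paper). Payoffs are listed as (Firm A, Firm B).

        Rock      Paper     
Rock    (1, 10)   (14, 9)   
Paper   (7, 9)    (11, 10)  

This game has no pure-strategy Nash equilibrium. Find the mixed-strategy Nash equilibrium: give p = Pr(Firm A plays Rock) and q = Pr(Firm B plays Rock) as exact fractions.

In a mixed NE each player is indifferent between their pure strategies, so the opponent's mix sets the indifference.
Firm B indifferent between Rock and Paper: p·10 + (1−p)·9 = p·9 + (1−p)·10 ⟹ 9 + 1p = 10 + (-1)p ⟹ p = 1/2.
Firm A indifferent between Rock and Paper: q·1 + (1−q)·14 = q·7 + (1−q)·11 ⟹ 14 + (-13)q = 11 + (-4)q ⟹ q = 1/3.

p = 1/2, q = 1/3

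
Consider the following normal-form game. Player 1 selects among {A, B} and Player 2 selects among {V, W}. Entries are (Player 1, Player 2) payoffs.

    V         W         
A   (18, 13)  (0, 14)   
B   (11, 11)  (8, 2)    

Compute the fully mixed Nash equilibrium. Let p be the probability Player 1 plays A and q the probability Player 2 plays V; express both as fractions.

Each player's mixing probability is pinned down by making the *other* player indifferent.
Player 2 indifferent between V and W: p·13 + (1−p)·11 = p·14 + (1−p)·2 ⟹ 11 + 2p = 2 + 12p ⟹ p = 9/10.
Player 1 indifferent between A and B: q·18 + (1−q)·0 = q·11 + (1−q)·8 ⟹ 0 + 18q = 8 + 3q ⟹ q = 8/15.

p = 9/10, q = 8/15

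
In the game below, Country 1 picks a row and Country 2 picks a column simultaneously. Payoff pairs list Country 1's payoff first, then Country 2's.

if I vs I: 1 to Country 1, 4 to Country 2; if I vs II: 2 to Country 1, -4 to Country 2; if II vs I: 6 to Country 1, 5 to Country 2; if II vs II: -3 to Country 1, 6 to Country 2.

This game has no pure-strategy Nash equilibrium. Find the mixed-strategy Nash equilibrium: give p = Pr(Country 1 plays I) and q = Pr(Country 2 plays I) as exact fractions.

p = 1/9, q = 1/2

Each player's mixing probability is pinned down by making the *other* player indifferent.
Country 2 indifferent between I and II: p·4 + (1−p)·5 = p·(-4) + (1−p)·6 ⟹ 5 + (-1)p = 6 + (-10)p ⟹ p = 1/9.
Country 1 indifferent between I and II: q·1 + (1−q)·2 = q·6 + (1−q)·(-3) ⟹ 2 + (-1)q = (-3) + 9q ⟹ q = 1/2.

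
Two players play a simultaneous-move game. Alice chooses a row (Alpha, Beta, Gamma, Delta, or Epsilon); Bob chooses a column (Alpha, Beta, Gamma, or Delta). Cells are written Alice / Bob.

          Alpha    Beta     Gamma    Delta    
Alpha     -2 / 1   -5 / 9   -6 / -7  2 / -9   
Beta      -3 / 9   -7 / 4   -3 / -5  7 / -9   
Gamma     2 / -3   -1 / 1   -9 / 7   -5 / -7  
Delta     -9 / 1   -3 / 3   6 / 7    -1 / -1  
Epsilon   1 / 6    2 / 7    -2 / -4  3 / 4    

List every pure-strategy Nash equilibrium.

(Delta, Gamma) and (Epsilon, Beta)

A profile is a Nash equilibrium when each player is best-responding to the other.
Alice's best responses — vs Alpha: Gamma (payoff 2); vs Beta: Epsilon (payoff 2); vs Gamma: Delta (payoff 6); vs Delta: Beta (payoff 7).
Bob's best responses — vs Alpha: Beta (payoff 9); vs Beta: Alpha (payoff 9); vs Gamma: Gamma (payoff 7); vs Delta: Gamma (payoff 7); vs Epsilon: Beta (payoff 7).
Mutual best responses occur at (Delta, Gamma) and (Epsilon, Beta); at each, neither player gains by switching.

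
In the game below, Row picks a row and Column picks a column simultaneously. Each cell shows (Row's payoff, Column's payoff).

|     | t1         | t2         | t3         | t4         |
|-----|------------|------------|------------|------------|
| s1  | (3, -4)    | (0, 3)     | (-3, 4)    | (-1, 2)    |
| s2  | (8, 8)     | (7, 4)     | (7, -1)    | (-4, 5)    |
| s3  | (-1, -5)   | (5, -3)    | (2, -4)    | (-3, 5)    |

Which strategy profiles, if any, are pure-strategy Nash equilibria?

Find each player's best response to every opponent strategy; NE are the intersections.
Row's best responses — vs t1: s2 (payoff 8); vs t2: s2 (payoff 7); vs t3: s2 (payoff 7); vs t4: s1 (payoff -1).
Column's best responses — vs s1: t3 (payoff 4); vs s2: t1 (payoff 8); vs s3: t4 (payoff 5).
The only mutual best response is (s2, t1); neither player gains by switching there.

(s2, t1)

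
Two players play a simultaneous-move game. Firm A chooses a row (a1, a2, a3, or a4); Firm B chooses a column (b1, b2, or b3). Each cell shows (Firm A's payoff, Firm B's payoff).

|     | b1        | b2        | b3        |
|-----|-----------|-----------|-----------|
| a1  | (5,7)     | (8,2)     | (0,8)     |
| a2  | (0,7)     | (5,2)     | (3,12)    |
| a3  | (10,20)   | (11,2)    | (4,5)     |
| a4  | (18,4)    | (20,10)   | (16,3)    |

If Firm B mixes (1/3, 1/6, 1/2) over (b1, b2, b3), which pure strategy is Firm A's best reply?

Firm A's best reply maximizes expected payoff against the mix.
a1: (1/3)·5 + (1/6)·8 + (1/2)·0 = 3
a2: (1/3)·0 + (1/6)·5 + (1/2)·3 = 7/3
a3: (1/3)·10 + (1/6)·11 + (1/2)·4 = 43/6
a4: (1/3)·18 + (1/6)·20 + (1/2)·16 = 52/3
Highest expected payoff is 52/3, from a4.

a4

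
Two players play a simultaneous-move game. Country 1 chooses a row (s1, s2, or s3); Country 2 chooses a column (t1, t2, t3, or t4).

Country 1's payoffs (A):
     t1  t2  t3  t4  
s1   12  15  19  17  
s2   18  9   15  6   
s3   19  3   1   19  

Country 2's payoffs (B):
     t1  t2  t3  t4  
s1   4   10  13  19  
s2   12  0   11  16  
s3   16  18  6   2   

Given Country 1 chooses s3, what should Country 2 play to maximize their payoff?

With Country 1 fixed at s3, Country 2's payoffs are: t1 → 16, t2 → 18, t3 → 6, t4 → 2.
The maximum is 18, achieved by t2.

t2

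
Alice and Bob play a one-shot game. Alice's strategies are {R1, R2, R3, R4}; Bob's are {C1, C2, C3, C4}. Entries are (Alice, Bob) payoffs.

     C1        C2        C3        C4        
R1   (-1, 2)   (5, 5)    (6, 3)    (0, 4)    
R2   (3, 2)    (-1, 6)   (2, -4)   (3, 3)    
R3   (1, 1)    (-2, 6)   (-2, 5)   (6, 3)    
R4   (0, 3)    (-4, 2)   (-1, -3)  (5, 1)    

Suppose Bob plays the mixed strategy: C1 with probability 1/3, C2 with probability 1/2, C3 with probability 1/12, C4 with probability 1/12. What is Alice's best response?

Alice's best reply maximizes expected payoff against the mix.
R1: (1/3)·(-1) + (1/2)·5 + (1/12)·6 + (1/12)·0 = 8/3
R2: (1/3)·3 + (1/2)·(-1) + (1/12)·2 + (1/12)·3 = 11/12
R3: (1/3)·1 + (1/2)·(-2) + (1/12)·(-2) + (1/12)·6 = -1/3
R4: (1/3)·0 + (1/2)·(-4) + (1/12)·(-1) + (1/12)·5 = -5/3
Highest expected payoff is 8/3, from R1.

R1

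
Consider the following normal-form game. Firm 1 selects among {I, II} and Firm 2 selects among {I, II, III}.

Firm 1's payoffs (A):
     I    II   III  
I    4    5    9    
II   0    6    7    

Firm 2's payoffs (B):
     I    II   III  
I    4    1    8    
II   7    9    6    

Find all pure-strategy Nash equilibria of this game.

Check mutual best responses: a cell is a NE iff neither player can gain by unilaterally deviating.
Firm 1's best responses — vs I: I (payoff 4); vs II: II (payoff 6); vs III: I (payoff 9).
Firm 2's best responses — vs I: III (payoff 8); vs II: II (payoff 9).
Mutual best responses occur at (I, III) and (II, II); at each, neither player gains by switching.

(I, III) and (II, II)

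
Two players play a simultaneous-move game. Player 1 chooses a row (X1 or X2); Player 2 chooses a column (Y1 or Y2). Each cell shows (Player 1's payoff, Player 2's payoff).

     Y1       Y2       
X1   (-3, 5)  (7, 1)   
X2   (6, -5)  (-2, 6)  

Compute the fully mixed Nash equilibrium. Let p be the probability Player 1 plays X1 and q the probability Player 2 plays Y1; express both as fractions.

p = 11/15, q = 1/2

Each player's mixing probability is pinned down by making the *other* player indifferent.
Player 2 indifferent between Y1 and Y2: p·5 + (1−p)·(-5) = p·1 + (1−p)·6 ⟹ (-5) + 10p = 6 + (-5)p ⟹ p = 11/15.
Player 1 indifferent between X1 and X2: q·(-3) + (1−q)·7 = q·6 + (1−q)·(-2) ⟹ 7 + (-10)q = (-2) + 8q ⟹ q = 1/2.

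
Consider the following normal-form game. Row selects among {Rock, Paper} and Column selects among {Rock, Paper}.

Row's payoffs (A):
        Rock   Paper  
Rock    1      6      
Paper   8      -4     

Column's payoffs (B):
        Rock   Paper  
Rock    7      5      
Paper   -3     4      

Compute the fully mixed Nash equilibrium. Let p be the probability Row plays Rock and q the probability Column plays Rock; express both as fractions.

In a mixed NE each player is indifferent between their pure strategies, so the opponent's mix sets the indifference.
Column indifferent between Rock and Paper: p·7 + (1−p)·(-3) = p·5 + (1−p)·4 ⟹ (-3) + 10p = 4 + 1p ⟹ p = 7/9.
Row indifferent between Rock and Paper: q·1 + (1−q)·6 = q·8 + (1−q)·(-4) ⟹ 6 + (-5)q = (-4) + 12q ⟹ q = 10/17.

p = 7/9, q = 10/17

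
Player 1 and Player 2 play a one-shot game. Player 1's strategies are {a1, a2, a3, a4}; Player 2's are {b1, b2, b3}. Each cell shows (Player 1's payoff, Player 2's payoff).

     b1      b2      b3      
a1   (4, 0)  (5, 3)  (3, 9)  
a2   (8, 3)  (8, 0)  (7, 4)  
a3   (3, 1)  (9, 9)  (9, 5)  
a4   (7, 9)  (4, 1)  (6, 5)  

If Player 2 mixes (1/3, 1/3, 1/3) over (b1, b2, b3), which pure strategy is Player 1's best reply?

a2

Player 1's best reply maximizes expected payoff against the mix.
a1: (1/3)·4 + (1/3)·5 + (1/3)·3 = 4
a2: (1/3)·8 + (1/3)·8 + (1/3)·7 = 23/3
a3: (1/3)·3 + (1/3)·9 + (1/3)·9 = 7
a4: (1/3)·7 + (1/3)·4 + (1/3)·6 = 17/3
Highest expected payoff is 23/3, from a2.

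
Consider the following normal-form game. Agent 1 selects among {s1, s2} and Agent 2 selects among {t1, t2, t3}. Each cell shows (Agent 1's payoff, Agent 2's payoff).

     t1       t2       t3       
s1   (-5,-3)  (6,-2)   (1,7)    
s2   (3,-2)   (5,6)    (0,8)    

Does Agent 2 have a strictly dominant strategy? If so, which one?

A strategy is strictly dominant if it gives Agent 2 a strictly higher payoff than every other strategy, against every choice by the opponent.
t3 strictly dominates: vs s1: 7 > each of {-3, -2}; vs s2: 8 > each of {-2, 6}.

t3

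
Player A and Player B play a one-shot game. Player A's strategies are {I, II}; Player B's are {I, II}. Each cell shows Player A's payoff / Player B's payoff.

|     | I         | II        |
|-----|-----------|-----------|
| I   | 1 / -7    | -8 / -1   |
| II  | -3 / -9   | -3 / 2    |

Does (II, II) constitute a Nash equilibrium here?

Yes

Holding Player B at II: Player A gets -3 from II, versus -8 from I. No profitable deviation for Player A.
Holding Player A at II: Player B gets 2 from II, versus -9 from I. No profitable deviation for Player B either.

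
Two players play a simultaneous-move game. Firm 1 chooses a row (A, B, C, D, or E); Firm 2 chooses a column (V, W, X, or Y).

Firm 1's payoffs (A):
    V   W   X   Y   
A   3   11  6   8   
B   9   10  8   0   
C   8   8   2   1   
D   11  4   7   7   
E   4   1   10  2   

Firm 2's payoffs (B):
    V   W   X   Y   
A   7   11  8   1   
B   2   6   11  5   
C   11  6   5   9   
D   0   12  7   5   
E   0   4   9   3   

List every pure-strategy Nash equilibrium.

Find each player's best response to every opponent strategy; NE are the intersections.
Firm 1's best responses — vs V: D (payoff 11); vs W: A (payoff 11); vs X: E (payoff 10); vs Y: A (payoff 8).
Firm 2's best responses — vs A: W (payoff 11); vs B: X (payoff 11); vs C: V (payoff 11); vs D: W (payoff 12); vs E: X (payoff 9).
Mutual best responses occur at (A, W) and (E, X); at each, neither player gains by switching.

(A, W) and (E, X)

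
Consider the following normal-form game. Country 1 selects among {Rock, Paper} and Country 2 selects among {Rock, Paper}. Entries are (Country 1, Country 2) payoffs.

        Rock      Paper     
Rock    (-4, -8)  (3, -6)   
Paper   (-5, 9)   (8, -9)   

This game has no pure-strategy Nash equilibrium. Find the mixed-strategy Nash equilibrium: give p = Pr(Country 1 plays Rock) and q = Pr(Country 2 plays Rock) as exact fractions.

p = 9/10, q = 5/6

In a mixed NE each player is indifferent between their pure strategies, so the opponent's mix sets the indifference.
Country 2 indifferent between Rock and Paper: p·(-8) + (1−p)·9 = p·(-6) + (1−p)·(-9) ⟹ 9 + (-17)p = (-9) + 3p ⟹ p = 9/10.
Country 1 indifferent between Rock and Paper: q·(-4) + (1−q)·3 = q·(-5) + (1−q)·8 ⟹ 3 + (-7)q = 8 + (-13)q ⟹ q = 5/6.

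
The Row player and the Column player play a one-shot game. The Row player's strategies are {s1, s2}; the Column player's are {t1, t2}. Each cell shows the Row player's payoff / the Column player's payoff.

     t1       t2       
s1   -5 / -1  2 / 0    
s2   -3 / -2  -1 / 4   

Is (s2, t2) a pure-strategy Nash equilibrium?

Holding the Column player at t2: the Row player gets -1 from s2 but could get 2 by switching to s1. The Row player has a profitable deviation.

No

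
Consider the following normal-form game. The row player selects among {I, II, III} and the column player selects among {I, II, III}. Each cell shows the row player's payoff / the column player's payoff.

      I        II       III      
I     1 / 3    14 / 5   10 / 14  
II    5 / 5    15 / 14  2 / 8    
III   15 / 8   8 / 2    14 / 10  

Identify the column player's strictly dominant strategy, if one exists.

Check whether one of the column player's strategies beats all alternatives regardless of what the opponent does.
I is not dominant: against I, II gives 5 > 3.
II is not dominant: against I, III gives 14 > 5.
III is not dominant: against II, II gives 14 > 8.
No single strategy is best against every opponent action.

No strictly dominant strategy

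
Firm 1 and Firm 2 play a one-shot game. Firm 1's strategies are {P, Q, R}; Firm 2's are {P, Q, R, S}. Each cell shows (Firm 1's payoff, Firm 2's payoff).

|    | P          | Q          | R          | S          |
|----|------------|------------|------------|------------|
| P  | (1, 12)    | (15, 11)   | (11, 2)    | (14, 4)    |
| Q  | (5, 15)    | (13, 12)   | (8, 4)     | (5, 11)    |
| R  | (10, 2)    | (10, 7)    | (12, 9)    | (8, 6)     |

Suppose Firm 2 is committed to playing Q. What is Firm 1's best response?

P

With Firm 2 fixed at Q, Firm 1's payoffs are: P → 15, Q → 13, R → 10.
The maximum is 15, achieved by P.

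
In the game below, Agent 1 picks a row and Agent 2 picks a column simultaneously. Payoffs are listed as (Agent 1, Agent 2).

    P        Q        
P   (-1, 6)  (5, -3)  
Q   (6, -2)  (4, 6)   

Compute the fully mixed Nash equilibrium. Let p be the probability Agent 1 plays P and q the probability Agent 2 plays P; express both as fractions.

p = 8/17, q = 1/8

Each player's mixing probability is pinned down by making the *other* player indifferent.
Agent 2 indifferent between P and Q: p·6 + (1−p)·(-2) = p·(-3) + (1−p)·6 ⟹ (-2) + 8p = 6 + (-9)p ⟹ p = 8/17.
Agent 1 indifferent between P and Q: q·(-1) + (1−q)·5 = q·6 + (1−q)·4 ⟹ 5 + (-6)q = 4 + 2q ⟹ q = 1/8.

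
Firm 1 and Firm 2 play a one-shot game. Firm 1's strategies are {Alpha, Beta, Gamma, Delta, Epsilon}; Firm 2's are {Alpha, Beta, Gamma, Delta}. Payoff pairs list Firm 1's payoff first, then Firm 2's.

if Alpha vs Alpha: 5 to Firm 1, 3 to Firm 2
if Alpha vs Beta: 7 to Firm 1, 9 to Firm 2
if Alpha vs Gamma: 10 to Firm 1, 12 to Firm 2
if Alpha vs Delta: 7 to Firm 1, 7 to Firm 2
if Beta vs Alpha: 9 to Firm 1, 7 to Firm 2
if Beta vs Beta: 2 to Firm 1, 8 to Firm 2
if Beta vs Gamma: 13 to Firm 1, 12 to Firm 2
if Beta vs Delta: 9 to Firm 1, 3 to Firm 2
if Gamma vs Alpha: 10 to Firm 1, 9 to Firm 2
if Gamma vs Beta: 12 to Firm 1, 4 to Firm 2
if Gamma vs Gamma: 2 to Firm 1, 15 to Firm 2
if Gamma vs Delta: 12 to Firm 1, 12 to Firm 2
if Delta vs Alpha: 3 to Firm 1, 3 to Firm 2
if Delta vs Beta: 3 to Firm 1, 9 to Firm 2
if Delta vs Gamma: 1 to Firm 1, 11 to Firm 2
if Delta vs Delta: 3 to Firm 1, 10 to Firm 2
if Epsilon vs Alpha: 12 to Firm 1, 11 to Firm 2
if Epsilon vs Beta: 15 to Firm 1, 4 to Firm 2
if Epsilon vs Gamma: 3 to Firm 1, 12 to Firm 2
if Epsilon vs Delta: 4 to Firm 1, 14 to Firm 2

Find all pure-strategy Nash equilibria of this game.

(Beta, Gamma)

A profile is a Nash equilibrium when each player is best-responding to the other.
Firm 1's best responses — vs Alpha: Epsilon (payoff 12); vs Beta: Epsilon (payoff 15); vs Gamma: Beta (payoff 13); vs Delta: Gamma (payoff 12).
Firm 2's best responses — vs Alpha: Gamma (payoff 12); vs Beta: Gamma (payoff 12); vs Gamma: Gamma (payoff 15); vs Delta: Gamma (payoff 11); vs Epsilon: Delta (payoff 14).
The only mutual best response is (Beta, Gamma); neither player gains by switching there.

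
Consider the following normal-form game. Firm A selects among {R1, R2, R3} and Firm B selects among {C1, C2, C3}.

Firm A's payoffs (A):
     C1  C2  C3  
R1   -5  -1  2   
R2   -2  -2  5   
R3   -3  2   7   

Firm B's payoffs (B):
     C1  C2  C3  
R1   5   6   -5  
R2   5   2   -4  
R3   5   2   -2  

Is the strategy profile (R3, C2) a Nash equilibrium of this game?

No

Holding Firm B at C2: Firm A gets 2 from R3, versus -1 from R1, -2 from R2. No profitable deviation for Firm A.
Holding Firm A at R3: Firm B gets 2 from C2 but could get 5 by switching to C1. Firm B has a profitable deviation.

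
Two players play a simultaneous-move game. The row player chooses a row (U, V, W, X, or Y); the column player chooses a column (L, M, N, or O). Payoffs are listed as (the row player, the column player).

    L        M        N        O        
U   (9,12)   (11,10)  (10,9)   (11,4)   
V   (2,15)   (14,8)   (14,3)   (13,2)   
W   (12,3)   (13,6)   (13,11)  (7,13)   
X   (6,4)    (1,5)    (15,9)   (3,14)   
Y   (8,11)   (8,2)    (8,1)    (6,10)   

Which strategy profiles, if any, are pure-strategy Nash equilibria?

None

A profile is a Nash equilibrium when each player is best-responding to the other.
The row player's best responses — vs L: W (payoff 12); vs M: V (payoff 14); vs N: X (payoff 15); vs O: V (payoff 13).
The column player's best responses — vs U: L (payoff 12); vs V: L (payoff 15); vs W: O (payoff 13); vs X: O (payoff 14); vs Y: L (payoff 11).
No cell has both players best-responding. For instance, the row player's best reply to O is V, but against V the column player prefers L over O.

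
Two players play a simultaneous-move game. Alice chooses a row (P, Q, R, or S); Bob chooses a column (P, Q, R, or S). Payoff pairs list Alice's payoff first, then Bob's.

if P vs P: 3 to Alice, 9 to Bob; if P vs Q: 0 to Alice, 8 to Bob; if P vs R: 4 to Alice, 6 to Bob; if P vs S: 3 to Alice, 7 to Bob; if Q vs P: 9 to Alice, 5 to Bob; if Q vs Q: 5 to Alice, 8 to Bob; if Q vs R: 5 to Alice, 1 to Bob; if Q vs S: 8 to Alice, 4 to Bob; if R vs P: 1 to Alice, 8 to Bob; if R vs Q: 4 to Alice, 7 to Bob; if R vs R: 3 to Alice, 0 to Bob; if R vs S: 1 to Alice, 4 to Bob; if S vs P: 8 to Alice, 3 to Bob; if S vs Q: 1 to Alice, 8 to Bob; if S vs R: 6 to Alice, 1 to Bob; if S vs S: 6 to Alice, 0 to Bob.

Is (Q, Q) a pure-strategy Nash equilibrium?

Yes

Holding Bob at Q: Alice gets 5 from Q, versus 0 from P, 4 from R, 1 from S. No profitable deviation for Alice.
Holding Alice at Q: Bob gets 8 from Q, versus 5 from P, 1 from R, 4 from S. No profitable deviation for Bob either.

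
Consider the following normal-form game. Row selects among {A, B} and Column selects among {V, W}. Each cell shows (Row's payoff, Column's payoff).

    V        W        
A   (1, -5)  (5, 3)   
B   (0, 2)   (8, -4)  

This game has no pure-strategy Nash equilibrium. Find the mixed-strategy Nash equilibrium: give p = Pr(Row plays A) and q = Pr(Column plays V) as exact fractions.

p = 3/7, q = 3/4

In a mixed NE each player is indifferent between their pure strategies, so the opponent's mix sets the indifference.
Column indifferent between V and W: p·(-5) + (1−p)·2 = p·3 + (1−p)·(-4) ⟹ 2 + (-7)p = (-4) + 7p ⟹ p = 3/7.
Row indifferent between A and B: q·1 + (1−q)·5 = q·0 + (1−q)·8 ⟹ 5 + (-4)q = 8 + (-8)q ⟹ q = 3/4.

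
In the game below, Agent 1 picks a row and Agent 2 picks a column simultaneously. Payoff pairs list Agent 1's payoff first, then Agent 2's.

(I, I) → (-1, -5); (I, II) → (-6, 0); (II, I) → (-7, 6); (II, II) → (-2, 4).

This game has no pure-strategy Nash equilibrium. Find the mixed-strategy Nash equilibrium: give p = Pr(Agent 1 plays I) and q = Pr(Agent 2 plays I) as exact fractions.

p = 2/7, q = 2/5

In a mixed NE each player is indifferent between their pure strategies, so the opponent's mix sets the indifference.
Agent 2 indifferent between I and II: p·(-5) + (1−p)·6 = p·0 + (1−p)·4 ⟹ 6 + (-11)p = 4 + (-4)p ⟹ p = 2/7.
Agent 1 indifferent between I and II: q·(-1) + (1−q)·(-6) = q·(-7) + (1−q)·(-2) ⟹ (-6) + 5q = (-2) + (-5)q ⟹ q = 2/5.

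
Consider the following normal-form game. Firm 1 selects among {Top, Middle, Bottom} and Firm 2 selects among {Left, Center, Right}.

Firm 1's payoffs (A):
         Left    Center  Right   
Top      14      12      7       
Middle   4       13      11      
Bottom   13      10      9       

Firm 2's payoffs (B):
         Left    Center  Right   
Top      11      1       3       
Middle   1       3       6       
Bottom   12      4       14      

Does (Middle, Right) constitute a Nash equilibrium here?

Holding Firm 2 at Right: Firm 1 gets 11 from Middle, versus 7 from Top, 9 from Bottom. No profitable deviation for Firm 1.
Holding Firm 1 at Middle: Firm 2 gets 6 from Right, versus 1 from Left, 3 from Center. No profitable deviation for Firm 2 either.

Yes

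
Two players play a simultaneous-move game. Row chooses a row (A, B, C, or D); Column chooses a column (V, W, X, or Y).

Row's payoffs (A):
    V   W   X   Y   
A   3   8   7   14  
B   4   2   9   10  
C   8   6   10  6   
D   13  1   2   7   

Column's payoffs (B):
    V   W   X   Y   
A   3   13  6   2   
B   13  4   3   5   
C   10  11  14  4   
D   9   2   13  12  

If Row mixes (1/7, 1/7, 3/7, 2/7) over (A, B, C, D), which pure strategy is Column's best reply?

X

Column's best reply maximizes expected payoff against the mix.
V: (1/7)·3 + (1/7)·13 + (3/7)·10 + (2/7)·9 = 64/7
W: (1/7)·13 + (1/7)·4 + (3/7)·11 + (2/7)·2 = 54/7
X: (1/7)·6 + (1/7)·3 + (3/7)·14 + (2/7)·13 = 11
Y: (1/7)·2 + (1/7)·5 + (3/7)·4 + (2/7)·12 = 43/7
Highest expected payoff is 11, from X.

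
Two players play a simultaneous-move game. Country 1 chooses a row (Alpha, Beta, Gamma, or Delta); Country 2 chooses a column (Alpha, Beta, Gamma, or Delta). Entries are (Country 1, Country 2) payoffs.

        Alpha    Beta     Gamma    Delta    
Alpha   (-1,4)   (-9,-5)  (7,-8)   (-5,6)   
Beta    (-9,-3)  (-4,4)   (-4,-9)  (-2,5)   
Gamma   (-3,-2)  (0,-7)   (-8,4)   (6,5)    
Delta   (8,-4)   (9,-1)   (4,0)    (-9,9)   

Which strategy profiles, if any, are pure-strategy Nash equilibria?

A profile is a Nash equilibrium when each player is best-responding to the other.
Country 1's best responses — vs Alpha: Delta (payoff 8); vs Beta: Delta (payoff 9); vs Gamma: Alpha (payoff 7); vs Delta: Gamma (payoff 6).
Country 2's best responses — vs Alpha: Delta (payoff 6); vs Beta: Delta (payoff 5); vs Gamma: Delta (payoff 5); vs Delta: Delta (payoff 9).
The only mutual best response is (Gamma, Delta); neither player gains by switching there.

(Gamma, Delta)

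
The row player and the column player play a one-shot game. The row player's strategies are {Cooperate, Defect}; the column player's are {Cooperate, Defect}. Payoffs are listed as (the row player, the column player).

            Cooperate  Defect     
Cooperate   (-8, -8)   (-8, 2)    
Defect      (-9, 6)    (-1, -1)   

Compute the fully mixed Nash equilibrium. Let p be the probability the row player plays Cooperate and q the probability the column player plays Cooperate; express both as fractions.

In a mixed NE each player is indifferent between their pure strategies, so the opponent's mix sets the indifference.
The column player indifferent between Cooperate and Defect: p·(-8) + (1−p)·6 = p·2 + (1−p)·(-1) ⟹ 6 + (-14)p = (-1) + 3p ⟹ p = 7/17.
The row player indifferent between Cooperate and Defect: q·(-8) + (1−q)·(-8) = q·(-9) + (1−q)·(-1) ⟹ (-8) + 0q = (-1) + (-8)q ⟹ q = 7/8.

p = 7/17, q = 7/8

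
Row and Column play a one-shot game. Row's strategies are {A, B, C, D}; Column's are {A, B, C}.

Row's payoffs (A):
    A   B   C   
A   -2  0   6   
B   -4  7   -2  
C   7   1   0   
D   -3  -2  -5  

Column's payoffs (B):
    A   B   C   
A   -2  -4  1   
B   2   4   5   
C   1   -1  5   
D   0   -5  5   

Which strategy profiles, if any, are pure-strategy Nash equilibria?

Check mutual best responses: a cell is a NE iff neither player can gain by unilaterally deviating.
Row's best responses — vs A: C (payoff 7); vs B: B (payoff 7); vs C: A (payoff 6).
Column's best responses — vs A: C (payoff 1); vs B: C (payoff 5); vs C: C (payoff 5); vs D: C (payoff 5).
The only mutual best response is (A, C); neither player gains by switching there.

(A, C)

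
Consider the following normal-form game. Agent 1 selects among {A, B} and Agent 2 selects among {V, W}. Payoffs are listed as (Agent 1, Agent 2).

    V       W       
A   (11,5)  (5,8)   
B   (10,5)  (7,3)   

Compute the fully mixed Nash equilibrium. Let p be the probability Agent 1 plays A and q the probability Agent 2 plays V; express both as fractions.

p = 2/5, q = 2/3

Each player's mixing probability is pinned down by making the *other* player indifferent.
Agent 2 indifferent between V and W: p·5 + (1−p)·5 = p·8 + (1−p)·3 ⟹ 5 + 0p = 3 + 5p ⟹ p = 2/5.
Agent 1 indifferent between A and B: q·11 + (1−q)·5 = q·10 + (1−q)·7 ⟹ 5 + 6q = 7 + 3q ⟹ q = 2/3.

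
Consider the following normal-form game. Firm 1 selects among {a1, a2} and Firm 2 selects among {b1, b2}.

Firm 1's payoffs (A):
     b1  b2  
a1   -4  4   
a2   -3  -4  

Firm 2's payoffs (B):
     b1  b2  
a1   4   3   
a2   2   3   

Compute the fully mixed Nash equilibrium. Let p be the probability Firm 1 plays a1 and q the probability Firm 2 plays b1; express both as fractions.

Each player's mixing probability is pinned down by making the *other* player indifferent.
Firm 2 indifferent between b1 and b2: p·4 + (1−p)·2 = p·3 + (1−p)·3 ⟹ 2 + 2p = 3 + 0p ⟹ p = 1/2.
Firm 1 indifferent between a1 and a2: q·(-4) + (1−q)·4 = q·(-3) + (1−q)·(-4) ⟹ 4 + (-8)q = (-4) + 1q ⟹ q = 8/9.

p = 1/2, q = 8/9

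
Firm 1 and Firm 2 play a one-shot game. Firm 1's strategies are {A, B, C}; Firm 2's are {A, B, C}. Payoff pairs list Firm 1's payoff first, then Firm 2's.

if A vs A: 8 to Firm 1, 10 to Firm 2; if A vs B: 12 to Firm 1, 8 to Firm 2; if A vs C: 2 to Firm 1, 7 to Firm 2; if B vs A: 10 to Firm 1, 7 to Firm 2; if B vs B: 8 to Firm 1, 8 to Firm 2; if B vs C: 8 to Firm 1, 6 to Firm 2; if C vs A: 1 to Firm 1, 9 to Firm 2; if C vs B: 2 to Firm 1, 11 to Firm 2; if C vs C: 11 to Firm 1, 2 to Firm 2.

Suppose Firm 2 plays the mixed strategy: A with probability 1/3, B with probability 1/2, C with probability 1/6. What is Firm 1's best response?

A

Compute Firm 1's expected payoff from each pure strategy against the given mix.
A: (1/3)·8 + (1/2)·12 + (1/6)·2 = 9
B: (1/3)·10 + (1/2)·8 + (1/6)·8 = 26/3
C: (1/3)·1 + (1/2)·2 + (1/6)·11 = 19/6
Highest expected payoff is 9, from A.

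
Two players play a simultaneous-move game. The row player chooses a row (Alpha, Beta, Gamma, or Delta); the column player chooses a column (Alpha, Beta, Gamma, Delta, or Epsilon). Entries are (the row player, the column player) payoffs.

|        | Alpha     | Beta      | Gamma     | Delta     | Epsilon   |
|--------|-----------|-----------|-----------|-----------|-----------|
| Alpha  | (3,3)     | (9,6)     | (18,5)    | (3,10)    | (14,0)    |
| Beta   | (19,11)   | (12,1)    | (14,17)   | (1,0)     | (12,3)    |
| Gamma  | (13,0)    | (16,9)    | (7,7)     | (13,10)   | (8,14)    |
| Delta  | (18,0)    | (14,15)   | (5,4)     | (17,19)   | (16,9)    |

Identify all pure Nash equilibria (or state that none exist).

Find each player's best response to every opponent strategy; NE are the intersections.
The row player's best responses — vs Alpha: Beta (payoff 19); vs Beta: Gamma (payoff 16); vs Gamma: Alpha (payoff 18); vs Delta: Delta (payoff 17); vs Epsilon: Delta (payoff 16).
The column player's best responses — vs Alpha: Delta (payoff 10); vs Beta: Gamma (payoff 17); vs Gamma: Epsilon (payoff 14); vs Delta: Delta (payoff 19).
The only mutual best response is (Delta, Delta); neither player gains by switching there.

(Delta, Delta)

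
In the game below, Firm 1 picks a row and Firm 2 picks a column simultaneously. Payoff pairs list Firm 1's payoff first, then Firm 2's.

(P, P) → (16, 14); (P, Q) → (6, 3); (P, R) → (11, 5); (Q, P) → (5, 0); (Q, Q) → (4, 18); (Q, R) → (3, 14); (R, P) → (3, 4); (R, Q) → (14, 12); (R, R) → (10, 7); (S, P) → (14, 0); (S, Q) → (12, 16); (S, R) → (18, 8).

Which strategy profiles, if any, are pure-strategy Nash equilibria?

(P, P) and (R, Q)

Find each player's best response to every opponent strategy; NE are the intersections.
Firm 1's best responses — vs P: P (payoff 16); vs Q: R (payoff 14); vs R: S (payoff 18).
Firm 2's best responses — vs P: P (payoff 14); vs Q: Q (payoff 18); vs R: Q (payoff 12); vs S: Q (payoff 16).
Mutual best responses occur at (P, P) and (R, Q); at each, neither player gains by switching.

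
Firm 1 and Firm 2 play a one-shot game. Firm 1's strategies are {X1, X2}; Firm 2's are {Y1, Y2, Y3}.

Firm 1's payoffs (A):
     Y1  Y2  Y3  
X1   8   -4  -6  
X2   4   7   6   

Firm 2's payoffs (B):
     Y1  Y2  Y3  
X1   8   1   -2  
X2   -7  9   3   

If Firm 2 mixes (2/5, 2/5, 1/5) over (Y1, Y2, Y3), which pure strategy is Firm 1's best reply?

X2

Firm 1's best reply maximizes expected payoff against the mix.
X1: (2/5)·8 + (2/5)·(-4) + (1/5)·(-6) = 2/5
X2: (2/5)·4 + (2/5)·7 + (1/5)·6 = 28/5
Highest expected payoff is 28/5, from X2.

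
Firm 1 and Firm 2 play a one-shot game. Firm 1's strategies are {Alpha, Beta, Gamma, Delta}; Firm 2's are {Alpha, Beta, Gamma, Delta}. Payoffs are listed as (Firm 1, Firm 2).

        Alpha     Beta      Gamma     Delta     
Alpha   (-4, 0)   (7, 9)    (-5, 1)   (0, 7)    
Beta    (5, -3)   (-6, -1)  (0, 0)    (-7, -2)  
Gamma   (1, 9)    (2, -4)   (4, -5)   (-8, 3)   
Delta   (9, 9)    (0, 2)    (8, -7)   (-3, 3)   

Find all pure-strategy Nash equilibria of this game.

Find each player's best response to every opponent strategy; NE are the intersections.
Firm 1's best responses — vs Alpha: Delta (payoff 9); vs Beta: Alpha (payoff 7); vs Gamma: Delta (payoff 8); vs Delta: Alpha (payoff 0).
Firm 2's best responses — vs Alpha: Beta (payoff 9); vs Beta: Gamma (payoff 0); vs Gamma: Alpha (payoff 9); vs Delta: Alpha (payoff 9).
Mutual best responses occur at (Alpha, Beta) and (Delta, Alpha); at each, neither player gains by switching.

(Alpha, Beta) and (Delta, Alpha)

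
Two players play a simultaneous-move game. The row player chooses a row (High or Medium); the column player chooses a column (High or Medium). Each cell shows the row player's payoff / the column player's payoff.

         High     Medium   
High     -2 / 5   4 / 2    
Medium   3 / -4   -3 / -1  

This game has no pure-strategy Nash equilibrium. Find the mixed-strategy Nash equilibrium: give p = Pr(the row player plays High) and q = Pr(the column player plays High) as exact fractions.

p = 1/2, q = 7/12

Each player's mixing probability is pinned down by making the *other* player indifferent.
The column player indifferent between High and Medium: p·5 + (1−p)·(-4) = p·2 + (1−p)·(-1) ⟹ (-4) + 9p = (-1) + 3p ⟹ p = 1/2.
The row player indifferent between High and Medium: q·(-2) + (1−q)·4 = q·3 + (1−q)·(-3) ⟹ 4 + (-6)q = (-3) + 6q ⟹ q = 7/12.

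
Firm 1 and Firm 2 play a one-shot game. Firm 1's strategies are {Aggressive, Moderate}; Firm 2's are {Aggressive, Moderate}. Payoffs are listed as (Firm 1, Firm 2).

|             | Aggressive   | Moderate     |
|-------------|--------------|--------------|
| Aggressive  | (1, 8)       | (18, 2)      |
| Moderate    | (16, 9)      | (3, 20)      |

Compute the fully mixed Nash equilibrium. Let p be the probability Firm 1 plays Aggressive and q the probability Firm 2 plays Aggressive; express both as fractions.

p = 11/17, q = 1/2

Each player's mixing probability is pinned down by making the *other* player indifferent.
Firm 2 indifferent between Aggressive and Moderate: p·8 + (1−p)·9 = p·2 + (1−p)·20 ⟹ 9 + (-1)p = 20 + (-18)p ⟹ p = 11/17.
Firm 1 indifferent between Aggressive and Moderate: q·1 + (1−q)·18 = q·16 + (1−q)·3 ⟹ 18 + (-17)q = 3 + 13q ⟹ q = 1/2.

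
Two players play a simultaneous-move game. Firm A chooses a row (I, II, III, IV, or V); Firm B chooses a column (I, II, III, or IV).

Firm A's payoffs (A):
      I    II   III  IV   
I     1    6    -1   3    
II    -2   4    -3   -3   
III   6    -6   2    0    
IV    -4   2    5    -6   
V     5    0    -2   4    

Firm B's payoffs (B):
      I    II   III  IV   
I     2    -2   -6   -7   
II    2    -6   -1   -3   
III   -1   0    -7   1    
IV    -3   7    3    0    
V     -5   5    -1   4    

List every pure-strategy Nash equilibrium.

None

Find each player's best response to every opponent strategy; NE are the intersections.
Firm A's best responses — vs I: III (payoff 6); vs II: I (payoff 6); vs III: IV (payoff 5); vs IV: V (payoff 4).
Firm B's best responses — vs I: I (payoff 2); vs II: I (payoff 2); vs III: IV (payoff 1); vs IV: II (payoff 7); vs V: II (payoff 5).
No cell has both players best-responding. For instance, Firm A's best reply to II is I, but against I Firm B prefers I over II.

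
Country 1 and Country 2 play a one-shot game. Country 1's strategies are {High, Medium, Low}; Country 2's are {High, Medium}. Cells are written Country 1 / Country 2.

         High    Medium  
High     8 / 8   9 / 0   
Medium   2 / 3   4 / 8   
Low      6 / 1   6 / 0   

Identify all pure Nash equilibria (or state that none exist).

(High, High)

Check mutual best responses: a cell is a NE iff neither player can gain by unilaterally deviating.
Country 1's best responses — vs High: High (payoff 8); vs Medium: High (payoff 9).
Country 2's best responses — vs High: High (payoff 8); vs Medium: Medium (payoff 8); vs Low: High (payoff 1).
The only mutual best response is (High, High); neither player gains by switching there.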